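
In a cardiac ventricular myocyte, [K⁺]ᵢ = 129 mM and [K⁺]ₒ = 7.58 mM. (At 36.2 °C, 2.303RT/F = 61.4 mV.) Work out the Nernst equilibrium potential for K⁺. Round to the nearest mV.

-76 mV

E = (61.4/z) · log₁₀([K⁺]_out/[K⁺]_in) with z = +1.
= (61.4/1) · log₁₀(7.58/129) = 61.40 · log₁₀(0.05876)
= 61.40 · (-1.2309) = -75.58 mV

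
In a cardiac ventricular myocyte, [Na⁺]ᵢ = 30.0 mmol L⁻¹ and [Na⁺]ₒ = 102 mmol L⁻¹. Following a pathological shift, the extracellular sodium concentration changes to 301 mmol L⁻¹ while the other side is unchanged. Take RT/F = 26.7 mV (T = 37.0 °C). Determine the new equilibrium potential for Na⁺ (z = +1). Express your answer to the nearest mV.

After the shift: [Na⁺]_out = 301, [Na⁺]_in = 30.0 mmol L⁻¹.
E_new = (26.7/1)·ln(301/30.0) = 26.70 · (2.3059) = 61.57 mV

62 mV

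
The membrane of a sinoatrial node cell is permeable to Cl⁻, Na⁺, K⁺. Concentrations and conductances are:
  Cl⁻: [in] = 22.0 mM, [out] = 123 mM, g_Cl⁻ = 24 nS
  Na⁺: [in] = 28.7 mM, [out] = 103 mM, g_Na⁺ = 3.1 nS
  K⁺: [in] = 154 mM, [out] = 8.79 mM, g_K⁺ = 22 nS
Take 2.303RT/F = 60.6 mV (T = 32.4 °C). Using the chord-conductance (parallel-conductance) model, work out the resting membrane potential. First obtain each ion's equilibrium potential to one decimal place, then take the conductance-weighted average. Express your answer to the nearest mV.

-54 mV

E_Cl⁻ = (60.6/-1)·log₁₀(123/22.0) = -45.3 mV
E_Na⁺ = (60.6/1)·log₁₀(103/28.7) = 33.6 mV
E_K⁺ = (60.6/1)·log₁₀(8.79/154) = -75.4 mV
Vm = (Σ gᵢEᵢ)/(Σ gᵢ) = (24·-45.3 + 3.1·33.6 + 22·-75.4) / (24 + 3.1 + 22)
= -2641.84 / 49.1 = -53.81 mV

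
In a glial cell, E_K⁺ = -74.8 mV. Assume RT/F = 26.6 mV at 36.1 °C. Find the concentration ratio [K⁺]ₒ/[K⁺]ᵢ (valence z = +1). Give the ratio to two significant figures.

0.060

ln([out]/[in]) = E·z/(26.6) = -74.8 × 1 / 26.6 = -2.8120
[out]/[in] = e^(-2.8120) = 0.06008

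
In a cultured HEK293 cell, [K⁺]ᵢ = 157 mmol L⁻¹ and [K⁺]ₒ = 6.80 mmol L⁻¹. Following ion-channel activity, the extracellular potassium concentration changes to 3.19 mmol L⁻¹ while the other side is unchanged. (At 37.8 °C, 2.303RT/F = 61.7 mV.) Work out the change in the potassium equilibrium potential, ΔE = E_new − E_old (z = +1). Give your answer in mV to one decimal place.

E_old = (61.7/1)·log₁₀(6.80/157) = -84.12 mV
E_new = (61.7/1)·log₁₀(3.19/157) = -104.40 mV
ΔE = -104.40 − (-84.12) = -20.28 mV

-20.3 mV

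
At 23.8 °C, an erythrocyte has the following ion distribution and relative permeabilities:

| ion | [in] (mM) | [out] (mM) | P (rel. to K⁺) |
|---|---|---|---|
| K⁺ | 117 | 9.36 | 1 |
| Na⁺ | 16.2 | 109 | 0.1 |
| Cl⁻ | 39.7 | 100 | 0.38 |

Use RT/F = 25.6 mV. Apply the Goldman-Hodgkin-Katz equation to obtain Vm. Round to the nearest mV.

-38 mV

Vm = 25.6 · ln[(Σ P·[cation]ₒ + Σ P·[anion]ᵢ) / (Σ P·[cation]ᵢ + Σ P·[anion]ₒ)]
Numerator = 1×9.36 + 0.1×109 + 0.38×39.7 = 35.35
Denominator = 1×117 + 0.1×16.2 + 0.38×100 = 156.6
Vm = 25.6 · ln(0.22568) = 25.6 × (-1.4886) = -38.11 mV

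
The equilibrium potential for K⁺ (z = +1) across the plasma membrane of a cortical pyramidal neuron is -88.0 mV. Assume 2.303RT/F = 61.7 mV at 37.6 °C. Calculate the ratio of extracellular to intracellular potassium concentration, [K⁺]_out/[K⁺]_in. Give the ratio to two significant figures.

0.037

log₁₀([out]/[in]) = E·z/(61.7) = -88.0 × 1 / 61.7 = -1.4263
[out]/[in] = 10^(-1.4263) = 0.03748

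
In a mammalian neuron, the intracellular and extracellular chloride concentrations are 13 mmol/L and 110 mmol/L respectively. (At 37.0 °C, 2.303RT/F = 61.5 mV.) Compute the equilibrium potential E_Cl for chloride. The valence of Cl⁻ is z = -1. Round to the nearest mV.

E = (61.5/z) · log₁₀([Cl⁻]_out/[Cl⁻]_in) with z = -1.
For an anion, dividing by z = -1 reverses the sign.
= (61.5/-1) · log₁₀(110/13) = -61.50 · log₁₀(8.462)
= -61.50 · (0.9274) = -57.04 mV

-57 mV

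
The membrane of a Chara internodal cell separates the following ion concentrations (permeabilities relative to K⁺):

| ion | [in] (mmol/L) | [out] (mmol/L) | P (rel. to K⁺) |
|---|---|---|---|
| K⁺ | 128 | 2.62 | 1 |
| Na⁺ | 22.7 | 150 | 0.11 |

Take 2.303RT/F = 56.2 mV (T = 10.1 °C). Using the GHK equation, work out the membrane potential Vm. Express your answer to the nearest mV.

Vm = 56.2 · log₁₀[(Σ P·[cation]ₒ + Σ P·[anion]ᵢ) / (Σ P·[cation]ᵢ + Σ P·[anion]ₒ)]
Numerator = 1×2.62 + 0.11×150 = 19.12
Denominator = 1×128 + 0.11×22.7 = 130.5
Vm = 56.2 · log₁₀(0.14652) = 56.2 × (-0.8341) = -46.88 mV

-47 mV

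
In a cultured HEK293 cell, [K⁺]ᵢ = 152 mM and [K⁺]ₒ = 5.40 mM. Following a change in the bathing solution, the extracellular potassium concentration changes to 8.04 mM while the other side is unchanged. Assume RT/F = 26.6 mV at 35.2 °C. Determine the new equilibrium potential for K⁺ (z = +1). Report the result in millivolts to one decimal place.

After the shift: [K⁺]_out = 8.04, [K⁺]_in = 152 mM.
E_new = (26.6/1)·ln(8.04/152) = 26.60 · (-2.9395) = -78.19 mV

-78.2 mV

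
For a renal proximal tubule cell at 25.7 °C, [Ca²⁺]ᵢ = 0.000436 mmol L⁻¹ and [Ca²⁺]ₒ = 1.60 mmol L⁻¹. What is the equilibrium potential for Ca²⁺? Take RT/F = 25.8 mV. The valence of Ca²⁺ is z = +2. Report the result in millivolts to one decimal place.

105.9 mV

E = (25.8/z) · ln([Ca²⁺]_out/[Ca²⁺]_in) with z = +2.
= (25.8/2) · ln(1.60/0.000436) = 12.90 · ln(3670)
= 12.90 · (8.2079) = 105.88 mV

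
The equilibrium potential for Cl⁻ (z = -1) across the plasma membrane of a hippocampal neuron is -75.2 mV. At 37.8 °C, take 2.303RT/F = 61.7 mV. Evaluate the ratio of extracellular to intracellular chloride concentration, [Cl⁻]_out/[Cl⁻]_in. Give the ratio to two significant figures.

17

log₁₀([out]/[in]) = E·z/(61.7) = -75.2 × -1 / 61.7 = 1.2188
[out]/[in] = 10^(1.2188) = 16.55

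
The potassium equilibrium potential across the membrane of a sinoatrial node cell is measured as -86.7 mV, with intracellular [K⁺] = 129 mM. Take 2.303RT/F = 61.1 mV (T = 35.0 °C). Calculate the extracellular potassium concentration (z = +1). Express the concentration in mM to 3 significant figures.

4.92 mM

Nernst: E = (61.1/1) · log₁₀([out]/[in]), so log₁₀([out]/[in]) = -86.7 × 1 / 61.1 = -1.4190.
[out]/[in] = 10^(-1.4190) = 0.03811.
[out] = 0.03811 × 129 = 4.916 mM.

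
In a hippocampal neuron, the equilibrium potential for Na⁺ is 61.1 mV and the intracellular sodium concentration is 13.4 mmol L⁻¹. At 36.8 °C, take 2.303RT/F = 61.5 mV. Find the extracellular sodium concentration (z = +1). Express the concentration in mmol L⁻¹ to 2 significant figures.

Nernst: E = (61.5/1) · log₁₀([out]/[in]), so log₁₀([out]/[in]) = 61.1 × 1 / 61.5 = 0.9935.
[out]/[in] = 10^(0.9935) = 9.851.
[out] = 9.851 × 13.4 = 132 mmol L⁻¹.

130 mmol L⁻¹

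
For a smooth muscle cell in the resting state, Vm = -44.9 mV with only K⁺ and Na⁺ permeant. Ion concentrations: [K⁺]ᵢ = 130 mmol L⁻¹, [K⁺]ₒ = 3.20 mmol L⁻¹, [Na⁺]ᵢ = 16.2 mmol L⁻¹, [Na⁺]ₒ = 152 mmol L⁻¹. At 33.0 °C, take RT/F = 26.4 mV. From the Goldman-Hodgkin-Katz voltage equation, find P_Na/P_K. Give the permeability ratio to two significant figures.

Let α = P_Na/P_K. GHK: Vm = 26.4·ln[(Kₒ + α·Naₒ)/(Kᵢ + α·Naᵢ)].
e^(Vm/26.4) = e^(-44.9/26.4) = 0.18255
So 0.18255·(Kᵢ + α·Naᵢ) = Kₒ + α·Naₒ → α = (0.18255·130.0 − 3.2) / (152.0 − 0.18255·16.2)
α = (23.73 − 3.2) / (152.0 − 2.957) = 20.53/149 = 0.1378

0.14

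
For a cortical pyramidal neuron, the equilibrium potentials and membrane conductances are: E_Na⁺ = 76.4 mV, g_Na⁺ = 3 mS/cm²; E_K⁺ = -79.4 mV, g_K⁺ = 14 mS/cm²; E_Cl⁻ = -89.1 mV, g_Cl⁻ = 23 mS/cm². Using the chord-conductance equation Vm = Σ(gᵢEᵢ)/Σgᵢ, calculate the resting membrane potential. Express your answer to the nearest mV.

-73 mV

Σ gᵢEᵢ = 3·(76.4) + 14·(-79.4) + 23·(-89.1) = -2931.70
Σ gᵢ = 3 + 14 + 23 = 40
Vm = -2931.70 / 40 = -73.29 mV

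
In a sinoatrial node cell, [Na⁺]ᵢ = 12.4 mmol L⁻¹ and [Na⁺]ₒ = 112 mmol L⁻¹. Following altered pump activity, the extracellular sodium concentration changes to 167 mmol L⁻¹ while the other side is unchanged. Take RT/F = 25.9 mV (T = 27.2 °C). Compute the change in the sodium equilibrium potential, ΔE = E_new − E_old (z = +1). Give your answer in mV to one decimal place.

E_old = (25.9/1)·ln(112/12.4) = 57.00 mV
E_new = (25.9/1)·ln(167/12.4) = 67.35 mV
ΔE = 67.35 − (57.00) = 10.35 mV

10.3 mV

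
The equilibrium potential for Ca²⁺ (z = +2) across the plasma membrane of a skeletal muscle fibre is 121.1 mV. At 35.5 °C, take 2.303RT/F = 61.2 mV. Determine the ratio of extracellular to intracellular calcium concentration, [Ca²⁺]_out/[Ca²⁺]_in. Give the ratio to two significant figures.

9100

log₁₀([out]/[in]) = E·z/(61.2) = 121.1 × 2 / 61.2 = 3.9575
[out]/[in] = 10^(3.9575) = 9068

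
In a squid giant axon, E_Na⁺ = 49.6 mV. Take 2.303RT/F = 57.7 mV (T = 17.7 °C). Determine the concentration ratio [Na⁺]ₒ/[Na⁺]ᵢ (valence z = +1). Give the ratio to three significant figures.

log₁₀([out]/[in]) = E·z/(57.7) = 49.6 × 1 / 57.7 = 0.8596
[out]/[in] = 10^(0.8596) = 7.238

7.24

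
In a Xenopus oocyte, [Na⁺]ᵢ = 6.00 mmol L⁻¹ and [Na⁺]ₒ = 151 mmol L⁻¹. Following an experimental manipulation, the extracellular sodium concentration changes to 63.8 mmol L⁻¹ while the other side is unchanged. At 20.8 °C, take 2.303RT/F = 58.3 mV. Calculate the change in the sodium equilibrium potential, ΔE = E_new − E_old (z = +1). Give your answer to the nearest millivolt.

E_old = (58.3/1)·log₁₀(151/6.00) = 81.67 mV
E_new = (58.3/1)·log₁₀(63.8/6.00) = 59.85 mV
ΔE = 59.85 − (81.67) = -21.81 mV

-22 mV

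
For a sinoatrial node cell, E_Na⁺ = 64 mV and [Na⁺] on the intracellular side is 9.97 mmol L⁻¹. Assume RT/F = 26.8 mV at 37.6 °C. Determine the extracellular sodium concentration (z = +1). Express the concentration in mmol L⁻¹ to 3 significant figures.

Nernst: E = (26.8/1) · ln([out]/[in]), so ln([out]/[in]) = 64.0 × 1 / 26.8 = 2.3881.
[out]/[in] = e^(2.3881) = 10.89.
[out] = 10.89 × 9.97 = 108.6 mmol L⁻¹.

109 mmol L⁻¹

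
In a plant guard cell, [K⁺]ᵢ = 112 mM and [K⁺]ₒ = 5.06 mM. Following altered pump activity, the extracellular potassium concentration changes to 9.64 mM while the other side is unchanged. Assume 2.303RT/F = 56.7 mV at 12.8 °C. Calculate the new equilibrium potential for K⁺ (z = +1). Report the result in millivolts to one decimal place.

After the shift: [K⁺]_out = 9.64, [K⁺]_in = 112 mM.
E_new = (56.7/1)·log₁₀(9.64/112) = 56.70 · (-1.0651) = -60.39 mV

-60.4 mV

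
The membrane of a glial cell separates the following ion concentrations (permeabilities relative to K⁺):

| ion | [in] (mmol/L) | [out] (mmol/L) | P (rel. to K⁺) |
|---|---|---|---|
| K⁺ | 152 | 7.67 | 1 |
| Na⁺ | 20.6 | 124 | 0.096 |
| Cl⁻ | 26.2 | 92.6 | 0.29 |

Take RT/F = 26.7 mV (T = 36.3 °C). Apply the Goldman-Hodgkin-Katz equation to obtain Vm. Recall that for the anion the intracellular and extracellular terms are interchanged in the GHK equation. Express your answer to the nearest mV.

Vm = 26.7 · ln[(Σ P·[cation]ₒ + Σ P·[anion]ᵢ) / (Σ P·[cation]ᵢ + Σ P·[anion]ₒ)]
Numerator = 1×7.67 + 0.096×124 + 0.29×26.2 = 27.17
Denominator = 1×152 + 0.096×20.6 + 0.29×92.6 = 180.8
Vm = 26.7 · ln(0.15026) = 26.7 × (-1.8954) = -50.61 mV

-51 mV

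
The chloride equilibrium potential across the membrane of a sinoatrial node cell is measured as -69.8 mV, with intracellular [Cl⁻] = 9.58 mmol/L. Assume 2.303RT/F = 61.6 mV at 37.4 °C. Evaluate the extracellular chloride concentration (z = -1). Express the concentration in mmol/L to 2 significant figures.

Nernst: E = (61.6/-1) · log₁₀([out]/[in]), so log₁₀([out]/[in]) = -69.8 × -1 / 61.6 = 1.1331.
[out]/[in] = 10^(1.1331) = 13.59.
[out] = 13.59 × 9.58 = 130.2 mmol/L.

130 mmol/L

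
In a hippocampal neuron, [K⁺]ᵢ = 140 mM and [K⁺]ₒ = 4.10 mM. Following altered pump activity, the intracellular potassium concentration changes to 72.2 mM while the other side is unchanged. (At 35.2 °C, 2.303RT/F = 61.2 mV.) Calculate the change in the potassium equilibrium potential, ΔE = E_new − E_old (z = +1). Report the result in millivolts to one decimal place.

E_old = (61.2/1)·log₁₀(4.10/140) = -93.84 mV
E_new = (61.2/1)·log₁₀(4.10/72.2) = -76.24 mV
ΔE = -76.24 − (-93.84) = 17.60 mV

17.6 mV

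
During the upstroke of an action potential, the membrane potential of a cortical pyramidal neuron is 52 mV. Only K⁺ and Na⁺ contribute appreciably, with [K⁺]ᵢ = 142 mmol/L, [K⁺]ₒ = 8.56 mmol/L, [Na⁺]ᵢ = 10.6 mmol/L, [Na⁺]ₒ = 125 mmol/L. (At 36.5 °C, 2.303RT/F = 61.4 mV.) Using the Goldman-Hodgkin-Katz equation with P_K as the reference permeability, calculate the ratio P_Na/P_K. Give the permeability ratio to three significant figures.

Let α = P_Na/P_K. GHK: Vm = 61.4·log₁₀[(Kₒ + α·Naₒ)/(Kᵢ + α·Naᵢ)].
10^(Vm/61.4) = 10^(52.0/61.4) = 7.0292
So 7.0292·(Kᵢ + α·Naᵢ) = Kₒ + α·Naₒ → α = (7.0292·142.0 − 8.56) / (125.0 − 7.0292·10.6)
α = (998.1 − 8.56) / (125.0 − 74.51) = 989.6/50.49 = 19.6

19.6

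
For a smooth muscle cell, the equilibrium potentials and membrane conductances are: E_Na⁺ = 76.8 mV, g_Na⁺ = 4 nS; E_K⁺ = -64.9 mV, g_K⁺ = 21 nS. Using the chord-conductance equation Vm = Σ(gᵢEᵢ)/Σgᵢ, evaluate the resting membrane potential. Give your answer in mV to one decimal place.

-42.2 mV

Σ gᵢEᵢ = 4·(76.8) + 21·(-64.9) = -1055.70
Σ gᵢ = 4 + 21 = 25
Vm = -1055.70 / 25 = -42.23 mV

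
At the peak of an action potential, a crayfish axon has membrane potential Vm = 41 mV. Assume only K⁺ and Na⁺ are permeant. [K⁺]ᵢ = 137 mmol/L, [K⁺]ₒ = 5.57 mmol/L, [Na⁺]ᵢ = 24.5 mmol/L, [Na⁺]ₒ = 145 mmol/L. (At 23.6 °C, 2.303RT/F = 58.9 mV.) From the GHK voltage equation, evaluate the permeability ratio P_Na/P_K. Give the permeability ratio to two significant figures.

29

Let α = P_Na/P_K. GHK: Vm = 58.9·log₁₀[(Kₒ + α·Naₒ)/(Kᵢ + α·Naᵢ)].
10^(Vm/58.9) = 10^(41.0/58.9) = 4.967
So 4.967·(Kᵢ + α·Naᵢ) = Kₒ + α·Naₒ → α = (4.967·137.0 − 5.57) / (145.0 − 4.967·24.5)
α = (680.5 − 5.57) / (145.0 − 121.7) = 674.9/23.31 = 28.96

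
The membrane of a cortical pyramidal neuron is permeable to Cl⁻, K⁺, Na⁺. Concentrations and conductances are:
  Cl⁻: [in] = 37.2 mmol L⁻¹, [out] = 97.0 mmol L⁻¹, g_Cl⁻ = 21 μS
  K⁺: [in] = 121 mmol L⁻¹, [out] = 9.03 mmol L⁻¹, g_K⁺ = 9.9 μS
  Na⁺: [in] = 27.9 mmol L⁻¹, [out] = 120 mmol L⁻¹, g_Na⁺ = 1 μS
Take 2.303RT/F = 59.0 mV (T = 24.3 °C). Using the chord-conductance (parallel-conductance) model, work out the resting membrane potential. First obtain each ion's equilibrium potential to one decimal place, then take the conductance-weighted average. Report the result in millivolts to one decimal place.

E_Cl⁻ = (59.0/-1)·log₁₀(97.0/37.2) = -24.6 mV
E_K⁺ = (59.0/1)·log₁₀(9.03/121) = -66.5 mV
E_Na⁺ = (59.0/1)·log₁₀(120/27.9) = 37.4 mV
Vm = (Σ gᵢEᵢ)/(Σ gᵢ) = (21·-24.6 + 9.9·-66.5 + 1·37.4) / (21 + 9.9 + 1)
= -1137.55 / 31.9 = -35.66 mV

-35.7 mV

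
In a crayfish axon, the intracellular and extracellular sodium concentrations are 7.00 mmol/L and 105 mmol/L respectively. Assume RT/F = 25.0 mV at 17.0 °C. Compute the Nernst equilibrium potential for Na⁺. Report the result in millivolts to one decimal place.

E = (25.0/z) · ln([Na⁺]_out/[Na⁺]_in) with z = +1.
= (25.0/1) · ln(105/7.00) = 25.00 · ln(15)
= 25.00 · (2.7081) = 67.70 mV

67.7 mV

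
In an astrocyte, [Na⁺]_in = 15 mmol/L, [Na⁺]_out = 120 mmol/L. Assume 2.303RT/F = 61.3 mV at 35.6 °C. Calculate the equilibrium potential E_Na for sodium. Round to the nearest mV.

E = (61.3/z) · log₁₀([Na⁺]_out/[Na⁺]_in) with z = +1.
= (61.3/1) · log₁₀(120/15) = 61.30 · log₁₀(8)
= 61.30 · (0.9031) = 55.36 mV

55 mV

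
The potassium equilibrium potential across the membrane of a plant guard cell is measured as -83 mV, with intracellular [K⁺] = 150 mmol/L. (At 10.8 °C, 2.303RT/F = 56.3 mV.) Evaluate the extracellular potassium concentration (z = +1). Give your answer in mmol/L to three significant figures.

Nernst: E = (56.3/1) · log₁₀([out]/[in]), so log₁₀([out]/[in]) = -83.0 × 1 / 56.3 = -1.4742.
[out]/[in] = 10^(-1.4742) = 0.03355.
[out] = 0.03355 × 150 = 5.033 mmol/L.

5.03 mmol/L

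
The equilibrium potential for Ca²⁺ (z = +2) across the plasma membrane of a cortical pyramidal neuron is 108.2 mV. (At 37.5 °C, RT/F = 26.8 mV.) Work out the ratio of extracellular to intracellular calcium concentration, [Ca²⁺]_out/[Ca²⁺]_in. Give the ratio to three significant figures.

3210

ln([out]/[in]) = E·z/(26.8) = 108.2 × 2 / 26.8 = 8.0746
[out]/[in] = e^(8.0746) = 3212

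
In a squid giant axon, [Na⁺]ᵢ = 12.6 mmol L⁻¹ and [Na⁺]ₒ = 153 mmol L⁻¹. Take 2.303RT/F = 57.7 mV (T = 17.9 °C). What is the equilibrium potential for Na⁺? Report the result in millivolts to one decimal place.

62.6 mV

E = (57.7/z) · log₁₀([Na⁺]_out/[Na⁺]_in) with z = +1.
= (57.7/1) · log₁₀(153/12.6) = 57.70 · log₁₀(12.14)
= 57.70 · (1.0843) = 62.57 mV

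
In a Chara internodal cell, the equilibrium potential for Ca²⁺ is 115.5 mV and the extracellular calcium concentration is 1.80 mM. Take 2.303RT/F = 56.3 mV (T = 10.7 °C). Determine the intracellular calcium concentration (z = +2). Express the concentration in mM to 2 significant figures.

0.00014 mM

Nernst: E = (56.3/2) · log₁₀([out]/[in]), so log₁₀([out]/[in]) = 115.5 × 2 / 56.3 = 4.1030.
[out]/[in] = 10^(4.1030) = 1.268e+04.
[in] = 1.80 / 1.268e+04 = 0.000142 mM.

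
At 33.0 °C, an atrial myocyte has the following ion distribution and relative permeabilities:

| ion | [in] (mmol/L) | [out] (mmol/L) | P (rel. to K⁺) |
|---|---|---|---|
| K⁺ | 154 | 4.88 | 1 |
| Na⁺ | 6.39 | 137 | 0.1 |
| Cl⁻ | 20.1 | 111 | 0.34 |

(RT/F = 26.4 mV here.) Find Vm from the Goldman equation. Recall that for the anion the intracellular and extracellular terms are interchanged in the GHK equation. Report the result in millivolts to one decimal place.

-53.4 mV

Vm = 26.4 · ln[(Σ P·[cation]ₒ + Σ P·[anion]ᵢ) / (Σ P·[cation]ᵢ + Σ P·[anion]ₒ)]
Numerator = 1×4.88 + 0.1×137 + 0.34×20.1 = 25.41
Denominator = 1×154 + 0.1×6.39 + 0.34×111 = 192.4
Vm = 26.4 · ln(0.1321) = 26.4 × (-2.0242) = -53.44 mV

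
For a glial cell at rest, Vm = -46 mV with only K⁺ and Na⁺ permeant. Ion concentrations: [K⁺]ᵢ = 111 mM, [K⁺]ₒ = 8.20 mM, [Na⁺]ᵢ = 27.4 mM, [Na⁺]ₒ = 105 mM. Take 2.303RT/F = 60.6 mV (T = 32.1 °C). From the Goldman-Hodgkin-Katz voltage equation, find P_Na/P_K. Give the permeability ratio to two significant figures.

Let α = P_Na/P_K. GHK: Vm = 60.6·log₁₀[(Kₒ + α·Naₒ)/(Kᵢ + α·Naᵢ)].
10^(Vm/60.6) = 10^(-46.0/60.6) = 0.17415
So 0.17415·(Kᵢ + α·Naᵢ) = Kₒ + α·Naₒ → α = (0.17415·111.0 − 8.2) / (105.0 − 0.17415·27.4)
α = (19.33 − 8.2) / (105.0 − 4.772) = 11.13/100.2 = 0.1111

0.11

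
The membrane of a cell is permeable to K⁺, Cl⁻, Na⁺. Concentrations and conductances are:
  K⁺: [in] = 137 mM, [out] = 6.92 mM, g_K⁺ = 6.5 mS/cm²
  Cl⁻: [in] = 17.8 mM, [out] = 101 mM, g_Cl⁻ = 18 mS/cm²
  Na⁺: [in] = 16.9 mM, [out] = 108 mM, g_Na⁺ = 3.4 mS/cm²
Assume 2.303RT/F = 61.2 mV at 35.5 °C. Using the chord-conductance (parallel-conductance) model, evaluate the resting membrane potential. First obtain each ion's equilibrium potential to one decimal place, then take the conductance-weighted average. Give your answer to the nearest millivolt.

E_K⁺ = (61.2/1)·log₁₀(6.92/137) = -79.4 mV
E_Cl⁻ = (61.2/-1)·log₁₀(101/17.8) = -46.1 mV
E_Na⁺ = (61.2/1)·log₁₀(108/16.9) = 49.3 mV
Vm = (Σ gᵢEᵢ)/(Σ gᵢ) = (6.5·-79.4 + 18·-46.1 + 3.4·49.3) / (6.5 + 18 + 3.4)
= -1178.28 / 27.9 = -42.23 mV

-42 mV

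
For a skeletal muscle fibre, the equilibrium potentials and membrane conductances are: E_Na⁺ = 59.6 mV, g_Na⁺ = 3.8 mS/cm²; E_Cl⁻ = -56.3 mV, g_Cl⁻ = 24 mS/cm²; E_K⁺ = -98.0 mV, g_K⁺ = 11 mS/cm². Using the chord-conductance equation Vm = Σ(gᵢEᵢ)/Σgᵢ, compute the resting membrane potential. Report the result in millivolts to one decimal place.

-56.8 mV

Σ gᵢEᵢ = 3.8·(59.6) + 24·(-56.3) + 11·(-98.0) = -2202.72
Σ gᵢ = 3.8 + 24 + 11 = 38.8
Vm = -2202.72 / 38.8 = -56.77 mV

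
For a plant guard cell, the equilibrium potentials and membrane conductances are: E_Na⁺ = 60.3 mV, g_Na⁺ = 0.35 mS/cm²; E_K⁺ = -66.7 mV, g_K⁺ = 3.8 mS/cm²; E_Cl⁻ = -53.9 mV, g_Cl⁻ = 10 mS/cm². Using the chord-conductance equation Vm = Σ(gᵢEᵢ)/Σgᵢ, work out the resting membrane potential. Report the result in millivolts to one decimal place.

-54.5 mV

Σ gᵢEᵢ = 0.35·(60.3) + 3.8·(-66.7) + 10·(-53.9) = -771.36
Σ gᵢ = 0.35 + 3.8 + 10 = 14.15
Vm = -771.36 / 14.15 = -54.51 mV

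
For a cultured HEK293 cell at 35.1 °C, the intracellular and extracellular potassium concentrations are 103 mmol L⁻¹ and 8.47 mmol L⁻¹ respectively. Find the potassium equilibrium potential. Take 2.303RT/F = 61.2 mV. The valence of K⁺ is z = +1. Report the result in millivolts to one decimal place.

E = (61.2/z) · log₁₀([K⁺]_out/[K⁺]_in) with z = +1.
= (61.2/1) · log₁₀(8.47/103) = 61.20 · log₁₀(0.08223)
= 61.20 · (-1.0850) = -66.40 mV

-66.4 mV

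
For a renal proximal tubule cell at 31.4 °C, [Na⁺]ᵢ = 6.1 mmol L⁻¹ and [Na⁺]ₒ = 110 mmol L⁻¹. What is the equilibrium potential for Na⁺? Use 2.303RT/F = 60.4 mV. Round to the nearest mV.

E = (60.4/z) · log₁₀([Na⁺]_out/[Na⁺]_in) with z = +1.
= (60.4/1) · log₁₀(110/6.1) = 60.40 · log₁₀(18.03)
= 60.40 · (1.2561) = 75.87 mV

76 mV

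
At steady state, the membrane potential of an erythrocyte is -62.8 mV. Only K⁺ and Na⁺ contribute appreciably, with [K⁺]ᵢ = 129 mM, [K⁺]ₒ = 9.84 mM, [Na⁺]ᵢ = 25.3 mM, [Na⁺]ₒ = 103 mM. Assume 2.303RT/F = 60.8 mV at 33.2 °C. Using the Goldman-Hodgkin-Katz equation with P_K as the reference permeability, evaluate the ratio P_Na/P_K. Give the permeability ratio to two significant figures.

Let α = P_Na/P_K. GHK: Vm = 60.8·log₁₀[(Kₒ + α·Naₒ)/(Kᵢ + α·Naᵢ)].
10^(Vm/60.8) = 10^(-62.8/60.8) = 0.092705
So 0.092705·(Kᵢ + α·Naᵢ) = Kₒ + α·Naₒ → α = (0.092705·129.0 − 9.84) / (103.0 − 0.092705·25.3)
α = (11.96 − 9.84) / (103.0 − 2.345) = 2.119/100.7 = 0.02105

0.021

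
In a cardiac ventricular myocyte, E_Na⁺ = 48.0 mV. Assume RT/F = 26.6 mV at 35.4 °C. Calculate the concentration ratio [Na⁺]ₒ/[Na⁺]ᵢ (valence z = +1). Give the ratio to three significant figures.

6.08

ln([out]/[in]) = E·z/(26.6) = 48.0 × 1 / 26.6 = 1.8045
[out]/[in] = e^(1.8045) = 6.077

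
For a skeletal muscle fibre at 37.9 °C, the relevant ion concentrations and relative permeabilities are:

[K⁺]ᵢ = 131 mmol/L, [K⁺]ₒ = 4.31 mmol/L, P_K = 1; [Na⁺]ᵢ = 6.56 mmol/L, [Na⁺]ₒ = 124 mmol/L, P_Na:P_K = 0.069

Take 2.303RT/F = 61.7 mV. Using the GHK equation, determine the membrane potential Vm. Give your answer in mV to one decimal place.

Vm = 61.7 · log₁₀[(Σ P·[cation]ₒ + Σ P·[anion]ᵢ) / (Σ P·[cation]ᵢ + Σ P·[anion]ₒ)]
Numerator = 1×4.31 + 0.069×124 = 12.87
Denominator = 1×131 + 0.069×6.56 = 131.5
Vm = 61.7 · log₁₀(0.097876) = 61.7 × (-1.0093) = -62.28 mV

-62.3 mV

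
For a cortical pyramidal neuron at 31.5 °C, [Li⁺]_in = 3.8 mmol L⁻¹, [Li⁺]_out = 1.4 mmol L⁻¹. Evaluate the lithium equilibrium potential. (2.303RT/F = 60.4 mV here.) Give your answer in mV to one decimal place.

-26.2 mV

E = (60.4/z) · log₁₀([Li⁺]_out/[Li⁺]_in) with z = +1.
= (60.4/1) · log₁₀(1.4/3.8) = 60.40 · log₁₀(0.3684)
= 60.40 · (-0.4337) = -26.19 mV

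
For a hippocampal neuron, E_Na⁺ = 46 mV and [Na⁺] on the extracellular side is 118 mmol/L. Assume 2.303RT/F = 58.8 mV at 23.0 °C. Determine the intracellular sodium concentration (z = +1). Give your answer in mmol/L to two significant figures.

19 mmol/L

Nernst: E = (58.8/1) · log₁₀([out]/[in]), so log₁₀([out]/[in]) = 46.0 × 1 / 58.8 = 0.7823.
[out]/[in] = 10^(0.7823) = 6.058.
[in] = 118 / 6.058 = 19.48 mmol/L.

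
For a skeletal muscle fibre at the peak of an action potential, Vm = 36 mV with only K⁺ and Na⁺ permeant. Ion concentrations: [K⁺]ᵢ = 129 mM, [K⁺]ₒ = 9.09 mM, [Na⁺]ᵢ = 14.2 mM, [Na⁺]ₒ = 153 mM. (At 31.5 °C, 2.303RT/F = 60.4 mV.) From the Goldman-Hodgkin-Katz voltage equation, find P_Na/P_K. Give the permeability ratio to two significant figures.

5.2

Let α = P_Na/P_K. GHK: Vm = 60.4·log₁₀[(Kₒ + α·Naₒ)/(Kᵢ + α·Naᵢ)].
10^(Vm/60.4) = 10^(36.0/60.4) = 3.9448
So 3.9448·(Kᵢ + α·Naᵢ) = Kₒ + α·Naₒ → α = (3.9448·129.0 − 9.09) / (153.0 − 3.9448·14.2)
α = (508.9 − 9.09) / (153.0 − 56.02) = 499.8/96.98 = 5.153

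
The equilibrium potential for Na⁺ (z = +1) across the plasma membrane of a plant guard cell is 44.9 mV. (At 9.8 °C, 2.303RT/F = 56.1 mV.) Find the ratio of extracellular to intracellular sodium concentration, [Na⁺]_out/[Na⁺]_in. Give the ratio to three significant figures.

log₁₀([out]/[in]) = E·z/(56.1) = 44.9 × 1 / 56.1 = 0.8004
[out]/[in] = 10^(0.8004) = 6.315

6.31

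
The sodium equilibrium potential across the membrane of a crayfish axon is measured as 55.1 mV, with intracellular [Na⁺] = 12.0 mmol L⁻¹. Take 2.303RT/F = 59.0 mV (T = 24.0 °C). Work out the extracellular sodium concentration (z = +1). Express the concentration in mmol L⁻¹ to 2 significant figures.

Nernst: E = (59.0/1) · log₁₀([out]/[in]), so log₁₀([out]/[in]) = 55.1 × 1 / 59.0 = 0.9339.
[out]/[in] = 10^(0.9339) = 8.588.
[out] = 8.588 × 12.0 = 103.1 mmol L⁻¹.

100 mmol L⁻¹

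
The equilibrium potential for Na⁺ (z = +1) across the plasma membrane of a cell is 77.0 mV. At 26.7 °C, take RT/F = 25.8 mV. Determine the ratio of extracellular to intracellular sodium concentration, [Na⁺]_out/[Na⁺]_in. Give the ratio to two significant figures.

ln([out]/[in]) = E·z/(25.8) = 77.0 × 1 / 25.8 = 2.9845
[out]/[in] = e^(2.9845) = 19.78

20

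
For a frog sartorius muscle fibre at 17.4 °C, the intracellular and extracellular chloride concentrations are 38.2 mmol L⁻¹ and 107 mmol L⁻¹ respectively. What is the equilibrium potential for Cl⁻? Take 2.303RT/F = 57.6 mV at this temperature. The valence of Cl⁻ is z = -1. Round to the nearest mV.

-26 mV

E = (57.6/z) · log₁₀([Cl⁻]_out/[Cl⁻]_in) with z = -1.
For an anion, dividing by z = -1 reverses the sign.
= (57.6/-1) · log₁₀(107/38.2) = -57.60 · log₁₀(2.801)
= -57.60 · (0.4473) = -25.77 mV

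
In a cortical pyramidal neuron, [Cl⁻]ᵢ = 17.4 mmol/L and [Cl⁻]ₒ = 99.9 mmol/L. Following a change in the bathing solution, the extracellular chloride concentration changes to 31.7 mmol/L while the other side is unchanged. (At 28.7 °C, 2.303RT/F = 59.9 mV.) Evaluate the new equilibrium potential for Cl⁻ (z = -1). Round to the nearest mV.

-16 mV

After the shift: [Cl⁻]_out = 31.7, [Cl⁻]_in = 17.4 mmol/L.
E_new = (59.9/-1)·log₁₀(31.7/17.4) = -59.90 · (0.2605) = -15.60 mV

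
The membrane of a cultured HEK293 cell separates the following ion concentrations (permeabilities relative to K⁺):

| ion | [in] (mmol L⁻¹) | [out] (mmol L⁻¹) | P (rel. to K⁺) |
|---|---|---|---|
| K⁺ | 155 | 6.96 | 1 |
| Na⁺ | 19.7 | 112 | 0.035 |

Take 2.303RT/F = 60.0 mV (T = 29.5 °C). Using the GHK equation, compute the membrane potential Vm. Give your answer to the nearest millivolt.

-69 mV

Vm = 60.0 · log₁₀[(Σ P·[cation]ₒ + Σ P·[anion]ᵢ) / (Σ P·[cation]ᵢ + Σ P·[anion]ₒ)]
Numerator = 1×6.96 + 0.035×112 = 10.88
Denominator = 1×155 + 0.035×19.7 = 155.7
Vm = 60.0 · log₁₀(0.069883) = 60.0 × (-1.1556) = -69.34 mV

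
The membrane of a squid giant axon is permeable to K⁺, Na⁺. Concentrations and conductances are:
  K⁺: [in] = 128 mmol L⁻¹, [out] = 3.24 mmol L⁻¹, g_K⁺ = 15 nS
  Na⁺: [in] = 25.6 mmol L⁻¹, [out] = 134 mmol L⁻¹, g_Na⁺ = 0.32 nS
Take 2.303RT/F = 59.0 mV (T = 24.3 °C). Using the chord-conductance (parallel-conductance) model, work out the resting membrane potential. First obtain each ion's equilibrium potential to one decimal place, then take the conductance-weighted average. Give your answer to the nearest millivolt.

-91 mV

E_K⁺ = (59.0/1)·log₁₀(3.24/128) = -94.2 mV
E_Na⁺ = (59.0/1)·log₁₀(134/25.6) = 42.4 mV
Vm = (Σ gᵢEᵢ)/(Σ gᵢ) = (15·-94.2 + 0.32·42.4) / (15 + 0.32)
= -1399.43 / 15.32 = -91.35 mV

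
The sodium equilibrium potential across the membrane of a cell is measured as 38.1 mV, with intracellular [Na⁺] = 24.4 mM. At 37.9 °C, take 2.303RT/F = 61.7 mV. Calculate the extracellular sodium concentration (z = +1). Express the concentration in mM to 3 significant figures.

Nernst: E = (61.7/1) · log₁₀([out]/[in]), so log₁₀([out]/[in]) = 38.1 × 1 / 61.7 = 0.6175.
[out]/[in] = 10^(0.6175) = 4.145.
[out] = 4.145 × 24.4 = 101.1 mM.

101 mM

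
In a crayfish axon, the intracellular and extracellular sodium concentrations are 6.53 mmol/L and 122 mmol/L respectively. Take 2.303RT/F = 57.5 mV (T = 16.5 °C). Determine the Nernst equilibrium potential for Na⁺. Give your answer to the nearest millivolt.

E = (57.5/z) · log₁₀([Na⁺]_out/[Na⁺]_in) with z = +1.
= (57.5/1) · log₁₀(122/6.53) = 57.50 · log₁₀(18.68)
= 57.50 · (1.2714) = 73.11 mV

73 mV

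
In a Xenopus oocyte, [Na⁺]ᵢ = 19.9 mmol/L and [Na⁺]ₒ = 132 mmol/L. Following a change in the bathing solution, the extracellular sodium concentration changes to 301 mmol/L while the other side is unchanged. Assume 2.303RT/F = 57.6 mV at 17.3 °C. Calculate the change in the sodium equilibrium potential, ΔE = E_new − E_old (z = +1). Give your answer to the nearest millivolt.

E_old = (57.6/1)·log₁₀(132/19.9) = 47.33 mV
E_new = (57.6/1)·log₁₀(301/19.9) = 67.95 mV
ΔE = 67.95 − (47.33) = 20.62 mV

21 mV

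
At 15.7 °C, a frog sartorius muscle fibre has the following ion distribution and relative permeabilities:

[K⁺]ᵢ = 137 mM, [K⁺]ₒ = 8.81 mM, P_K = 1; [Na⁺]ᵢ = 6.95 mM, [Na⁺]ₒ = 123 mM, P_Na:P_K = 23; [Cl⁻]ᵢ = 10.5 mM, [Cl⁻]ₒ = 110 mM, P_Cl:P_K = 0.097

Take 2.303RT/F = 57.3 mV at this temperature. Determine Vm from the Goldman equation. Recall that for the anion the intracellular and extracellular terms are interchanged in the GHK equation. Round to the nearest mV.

55 mV

Vm = 57.3 · log₁₀[(Σ P·[cation]ₒ + Σ P·[anion]ᵢ) / (Σ P·[cation]ᵢ + Σ P·[anion]ₒ)]
Numerator = 1×8.81 + 23×123 + 0.097×10.5 = 2839
Denominator = 1×137 + 23×6.95 + 0.097×110 = 307.5
Vm = 57.3 · log₁₀(9.2314) = 57.3 × (0.9653) = 55.31 mV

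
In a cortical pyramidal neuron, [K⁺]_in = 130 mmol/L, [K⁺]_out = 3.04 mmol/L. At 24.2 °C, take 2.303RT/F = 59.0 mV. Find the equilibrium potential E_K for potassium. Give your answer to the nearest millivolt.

E = (59.0/z) · log₁₀([K⁺]_out/[K⁺]_in) with z = +1.
= (59.0/1) · log₁₀(3.04/130) = 59.00 · log₁₀(0.02338)
= 59.00 · (-1.6311) = -96.23 mV

-96 mV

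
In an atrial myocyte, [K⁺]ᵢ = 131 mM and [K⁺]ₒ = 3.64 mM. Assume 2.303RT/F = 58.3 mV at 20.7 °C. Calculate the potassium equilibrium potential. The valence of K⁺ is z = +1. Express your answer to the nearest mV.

-91 mV

E = (58.3/z) · log₁₀([K⁺]_out/[K⁺]_in) with z = +1.
= (58.3/1) · log₁₀(3.64/131) = 58.30 · log₁₀(0.02779)
= 58.30 · (-1.5562) = -90.72 mV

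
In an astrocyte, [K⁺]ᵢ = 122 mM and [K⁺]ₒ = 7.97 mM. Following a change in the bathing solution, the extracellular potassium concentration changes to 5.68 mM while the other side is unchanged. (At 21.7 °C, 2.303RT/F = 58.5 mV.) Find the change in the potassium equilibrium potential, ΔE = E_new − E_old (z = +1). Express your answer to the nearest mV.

E_old = (58.5/1)·log₁₀(7.97/122) = -69.32 mV
E_new = (58.5/1)·log₁₀(5.68/122) = -77.92 mV
ΔE = -77.92 − (-69.32) = -8.61 mV

-9 mV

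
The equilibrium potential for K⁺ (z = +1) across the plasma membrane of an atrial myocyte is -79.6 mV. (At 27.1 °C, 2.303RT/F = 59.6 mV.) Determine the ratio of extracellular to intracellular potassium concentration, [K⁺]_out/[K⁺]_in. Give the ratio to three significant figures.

0.0462

log₁₀([out]/[in]) = E·z/(59.6) = -79.6 × 1 / 59.6 = -1.3356
[out]/[in] = 10^(-1.3356) = 0.04618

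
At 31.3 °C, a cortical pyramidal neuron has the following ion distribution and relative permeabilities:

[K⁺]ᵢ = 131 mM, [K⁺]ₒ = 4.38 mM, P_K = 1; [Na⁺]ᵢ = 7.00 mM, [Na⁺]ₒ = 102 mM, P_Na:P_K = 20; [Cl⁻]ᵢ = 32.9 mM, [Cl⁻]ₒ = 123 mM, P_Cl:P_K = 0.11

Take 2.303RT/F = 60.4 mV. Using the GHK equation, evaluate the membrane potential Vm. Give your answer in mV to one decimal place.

Vm = 60.4 · log₁₀[(Σ P·[cation]ₒ + Σ P·[anion]ᵢ) / (Σ P·[cation]ᵢ + Σ P·[anion]ₒ)]
Numerator = 1×4.38 + 20×102 + 0.11×32.9 = 2048
Denominator = 1×131 + 20×7.00 + 0.11×123 = 284.5
Vm = 60.4 · log₁₀(7.1978) = 60.4 × (0.8572) = 51.77 mV

51.8 mV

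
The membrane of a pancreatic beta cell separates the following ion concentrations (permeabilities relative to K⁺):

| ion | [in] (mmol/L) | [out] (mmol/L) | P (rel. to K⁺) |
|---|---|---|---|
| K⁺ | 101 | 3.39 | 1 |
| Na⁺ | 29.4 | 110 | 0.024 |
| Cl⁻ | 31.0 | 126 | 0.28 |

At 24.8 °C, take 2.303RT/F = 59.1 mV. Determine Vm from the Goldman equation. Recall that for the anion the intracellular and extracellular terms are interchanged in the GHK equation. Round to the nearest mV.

Vm = 59.1 · log₁₀[(Σ P·[cation]ₒ + Σ P·[anion]ᵢ) / (Σ P·[cation]ᵢ + Σ P·[anion]ₒ)]
Numerator = 1×3.39 + 0.024×110 + 0.28×31.0 = 14.71
Denominator = 1×101 + 0.024×29.4 + 0.28×126 = 137
Vm = 59.1 · log₁₀(0.10738) = 59.1 × (-0.9691) = -57.27 mV

-57 mV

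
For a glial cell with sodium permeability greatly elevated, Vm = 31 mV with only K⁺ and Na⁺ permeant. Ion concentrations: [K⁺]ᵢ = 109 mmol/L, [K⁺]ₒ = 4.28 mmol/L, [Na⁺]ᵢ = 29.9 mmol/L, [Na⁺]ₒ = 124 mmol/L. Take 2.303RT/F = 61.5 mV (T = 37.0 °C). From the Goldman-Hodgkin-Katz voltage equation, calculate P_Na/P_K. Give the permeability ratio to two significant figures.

12

Let α = P_Na/P_K. GHK: Vm = 61.5·log₁₀[(Kₒ + α·Naₒ)/(Kᵢ + α·Naᵢ)].
10^(Vm/61.5) = 10^(31.0/61.5) = 3.192
So 3.192·(Kᵢ + α·Naᵢ) = Kₒ + α·Naₒ → α = (3.192·109.0 − 4.28) / (124.0 − 3.192·29.9)
α = (347.9 − 4.28) / (124.0 − 95.44) = 343.6/28.56 = 12.03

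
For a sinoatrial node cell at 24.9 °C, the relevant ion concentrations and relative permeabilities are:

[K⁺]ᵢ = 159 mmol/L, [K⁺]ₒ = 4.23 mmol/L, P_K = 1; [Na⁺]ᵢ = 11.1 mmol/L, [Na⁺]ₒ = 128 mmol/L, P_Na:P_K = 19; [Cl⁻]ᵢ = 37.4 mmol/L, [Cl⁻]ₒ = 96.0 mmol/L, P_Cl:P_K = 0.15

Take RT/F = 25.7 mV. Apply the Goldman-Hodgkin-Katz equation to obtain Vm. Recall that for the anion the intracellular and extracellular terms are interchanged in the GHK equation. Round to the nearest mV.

Vm = 25.7 · ln[(Σ P·[cation]ₒ + Σ P·[anion]ᵢ) / (Σ P·[cation]ᵢ + Σ P·[anion]ₒ)]
Numerator = 1×4.23 + 19×128 + 0.15×37.4 = 2442
Denominator = 1×159 + 19×11.1 + 0.15×96.0 = 384.3
Vm = 25.7 · ln(6.354) = 25.7 × (1.8491) = 47.52 mV

48 mV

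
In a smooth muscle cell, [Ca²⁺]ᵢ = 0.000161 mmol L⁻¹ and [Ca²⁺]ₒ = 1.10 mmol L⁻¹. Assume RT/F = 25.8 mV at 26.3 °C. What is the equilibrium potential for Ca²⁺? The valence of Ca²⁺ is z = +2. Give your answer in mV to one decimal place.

E = (25.8/z) · ln([Ca²⁺]_out/[Ca²⁺]_in) with z = +2.
= (25.8/2) · ln(1.10/0.000161) = 12.90 · ln(6832)
= 12.90 · (8.8294) = 113.90 mV

113.9 mV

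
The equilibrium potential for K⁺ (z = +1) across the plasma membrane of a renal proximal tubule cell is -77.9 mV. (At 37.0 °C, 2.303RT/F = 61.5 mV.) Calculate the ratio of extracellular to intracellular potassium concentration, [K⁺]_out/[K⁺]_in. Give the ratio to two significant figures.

0.054

log₁₀([out]/[in]) = E·z/(61.5) = -77.9 × 1 / 61.5 = -1.2667
[out]/[in] = 10^(-1.2667) = 0.05412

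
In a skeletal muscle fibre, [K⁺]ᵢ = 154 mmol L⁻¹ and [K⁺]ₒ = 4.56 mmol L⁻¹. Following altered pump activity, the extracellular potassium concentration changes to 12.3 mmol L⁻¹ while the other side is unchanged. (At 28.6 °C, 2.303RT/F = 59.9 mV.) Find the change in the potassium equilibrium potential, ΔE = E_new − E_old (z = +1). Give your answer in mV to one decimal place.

E_old = (59.9/1)·log₁₀(4.56/154) = -91.56 mV
E_new = (59.9/1)·log₁₀(12.3/154) = -65.75 mV
ΔE = -65.75 − (-91.56) = 25.81 mV

25.8 mV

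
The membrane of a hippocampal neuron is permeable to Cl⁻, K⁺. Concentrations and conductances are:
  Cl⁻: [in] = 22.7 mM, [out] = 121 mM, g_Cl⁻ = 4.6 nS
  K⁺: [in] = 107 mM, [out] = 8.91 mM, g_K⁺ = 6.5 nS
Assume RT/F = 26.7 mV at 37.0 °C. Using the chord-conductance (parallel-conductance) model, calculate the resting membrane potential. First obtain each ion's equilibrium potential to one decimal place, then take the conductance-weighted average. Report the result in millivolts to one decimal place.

-57.4 mV

E_Cl⁻ = (26.7/-1)·ln(121/22.7) = -44.7 mV
E_K⁺ = (26.7/1)·ln(8.91/107) = -66.4 mV
Vm = (Σ gᵢEᵢ)/(Σ gᵢ) = (4.6·-44.7 + 6.5·-66.4) / (4.6 + 6.5)
= -637.22 / 11.1 = -57.41 mV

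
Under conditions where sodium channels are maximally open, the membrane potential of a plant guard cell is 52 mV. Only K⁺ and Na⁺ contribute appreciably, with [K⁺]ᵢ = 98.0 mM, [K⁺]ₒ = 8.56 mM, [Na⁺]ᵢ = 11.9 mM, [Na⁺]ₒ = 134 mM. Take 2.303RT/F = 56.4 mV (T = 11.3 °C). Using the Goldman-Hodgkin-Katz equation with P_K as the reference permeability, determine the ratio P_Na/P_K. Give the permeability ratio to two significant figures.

23

Let α = P_Na/P_K. GHK: Vm = 56.4·log₁₀[(Kₒ + α·Naₒ)/(Kᵢ + α·Naᵢ)].
10^(Vm/56.4) = 10^(52.0/56.4) = 8.3558
So 8.3558·(Kᵢ + α·Naᵢ) = Kₒ + α·Naₒ → α = (8.3558·98.0 − 8.56) / (134.0 − 8.3558·11.9)
α = (818.9 − 8.56) / (134.0 − 99.43) = 810.3/34.57 = 23.44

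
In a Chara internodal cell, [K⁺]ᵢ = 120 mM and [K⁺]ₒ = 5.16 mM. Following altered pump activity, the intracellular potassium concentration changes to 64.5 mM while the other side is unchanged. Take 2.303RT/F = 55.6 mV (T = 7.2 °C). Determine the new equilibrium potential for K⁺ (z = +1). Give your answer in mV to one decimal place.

-61.0 mV

After the shift: [K⁺]_out = 5.16, [K⁺]_in = 64.5 mM.
E_new = (55.6/1)·log₁₀(5.16/64.5) = 55.60 · (-1.0969) = -60.99 mV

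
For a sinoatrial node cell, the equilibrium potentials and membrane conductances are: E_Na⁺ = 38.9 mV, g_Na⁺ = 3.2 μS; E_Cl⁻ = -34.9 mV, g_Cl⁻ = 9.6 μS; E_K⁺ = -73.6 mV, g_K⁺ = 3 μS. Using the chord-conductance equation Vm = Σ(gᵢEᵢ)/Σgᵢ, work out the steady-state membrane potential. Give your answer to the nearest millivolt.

Σ gᵢEᵢ = 3.2·(38.9) + 9.6·(-34.9) + 3·(-73.6) = -431.36
Σ gᵢ = 3.2 + 9.6 + 3 = 15.8
Vm = -431.36 / 15.8 = -27.30 mV

-27 mV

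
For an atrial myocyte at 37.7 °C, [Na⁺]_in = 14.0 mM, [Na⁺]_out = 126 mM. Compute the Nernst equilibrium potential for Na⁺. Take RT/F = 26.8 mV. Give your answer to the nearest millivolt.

E = (26.8/z) · ln([Na⁺]_out/[Na⁺]_in) with z = +1.
= (26.8/1) · ln(126/14.0) = 26.80 · ln(9)
= 26.80 · (2.1972) = 58.89 mV

59 mV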